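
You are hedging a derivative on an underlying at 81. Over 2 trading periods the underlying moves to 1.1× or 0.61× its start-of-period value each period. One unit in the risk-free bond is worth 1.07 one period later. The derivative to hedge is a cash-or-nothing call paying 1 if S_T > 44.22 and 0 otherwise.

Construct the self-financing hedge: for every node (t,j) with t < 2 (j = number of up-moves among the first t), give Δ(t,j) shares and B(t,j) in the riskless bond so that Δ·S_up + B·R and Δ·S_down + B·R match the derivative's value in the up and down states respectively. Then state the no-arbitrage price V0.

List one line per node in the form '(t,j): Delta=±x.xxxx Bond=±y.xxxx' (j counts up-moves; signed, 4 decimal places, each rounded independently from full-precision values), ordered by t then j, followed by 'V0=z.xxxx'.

No-arbitrage ⇒ martingale measure with p* = (R−d)/(u−d) = 0.9388.
Payoff layer (t=2): V(2,0)=0.0000, V(2,1)=1.0000, V(2,2)=1.0000
(1,0): S=49.4100. Δ = (V_up−V_dn)/(S_up−S_dn) = (1.0000−0.0000)/(54.3510−30.1401) = 0.0413. V = [p*·1.0000 + (1−p*)·0.0000]/1.07 = 0.8774. B = V − Δ·S = -1.1635.
(1,1): S=89.1000. Δ = (V_up−V_dn)/(S_up−S_dn) = (1.0000−1.0000)/(98.0100−54.3510) = 0.0000. V = [p*·1.0000 + (1−p*)·1.0000]/1.07 = 0.9346. B = V − Δ·S = 0.9346.
(0,0): S=81.0000. Δ = (V_up−V_dn)/(S_up−S_dn) = (0.9346−0.8774)/(89.1000−49.4100) = 0.0014. V = [p*·0.9346 + (1−p*)·0.8774]/1.07 = 0.8702. B = V − Δ·S = 0.7534.
Each (Δ,B) replicates both successor values, so the strategy is self-financing and V0 is arbitrage-free.

(0,0): Delta=0.0014 Bond=0.7534
(1,0): Delta=0.0413 Bond=-1.1635
(1,1): Delta=0.0000 Bond=0.9346
V0=0.8702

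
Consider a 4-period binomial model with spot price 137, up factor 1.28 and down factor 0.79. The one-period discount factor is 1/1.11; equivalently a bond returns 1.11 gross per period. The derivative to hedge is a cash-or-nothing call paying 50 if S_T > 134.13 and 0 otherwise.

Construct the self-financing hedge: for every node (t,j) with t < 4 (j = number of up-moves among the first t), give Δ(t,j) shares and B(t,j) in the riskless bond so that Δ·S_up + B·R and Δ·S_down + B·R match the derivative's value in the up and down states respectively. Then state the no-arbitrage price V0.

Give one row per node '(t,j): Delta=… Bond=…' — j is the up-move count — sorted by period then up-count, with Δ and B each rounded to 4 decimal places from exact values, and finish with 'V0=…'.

Under the risk-neutral measure, an up-move has probability p* = (R−d)/(u−d) = 0.6531 and values discount at R = 1.11.
Payoff layer (t=4): V(4,0)=0.0000, V(4,1)=0.0000, V(4,2)=50.0000, V(4,3)=50.0000, V(4,4)=50.0000
(3,0): S=67.5463. Δ = (V_up−V_dn)/(S_up−S_dn) = (0.0000−0.0000)/(86.4593−53.3616) = 0.0000. V = [p*·0.0000 + (1−p*)·0.0000]/1.11 = 0.0000. B = V − Δ·S = 0.0000.
(3,1): S=109.4422. Δ = (V_up−V_dn)/(S_up−S_dn) = (50.0000−0.0000)/(140.0860−86.4593) = 0.9324. V = [p*·50.0000 + (1−p*)·0.0000]/1.11 = 29.4172. B = V − Δ·S = -72.6236.
(3,2): S=177.3240. Δ = (V_up−V_dn)/(S_up−S_dn) = (50.0000−50.0000)/(226.9748−140.0860) = 0.0000. V = [p*·50.0000 + (1−p*)·50.0000]/1.11 = 45.0450. B = V − Δ·S = 45.0450.
(3,3): S=287.3098. Δ = (V_up−V_dn)/(S_up−S_dn) = (50.0000−50.0000)/(367.7566−226.9748) = 0.0000. V = [p*·50.0000 + (1−p*)·50.0000]/1.11 = 45.0450. B = V − Δ·S = 45.0450.
(2,0): S=85.5017. Δ = (V_up−V_dn)/(S_up−S_dn) = (29.4172−0.0000)/(109.4422−67.5463) = 0.7022. V = [p*·29.4172 + (1−p*)·0.0000]/1.11 = 17.3074. B = V − Δ·S = -42.7276.
(2,1): S=138.5344. Δ = (V_up−V_dn)/(S_up−S_dn) = (45.0450−29.4172)/(177.3240−109.4422) = 0.2302. V = [p*·45.0450 + (1−p*)·29.4172]/1.11 = 35.6965. B = V − Δ·S = 3.8029.
(2,2): S=224.4608. Δ = (V_up−V_dn)/(S_up−S_dn) = (45.0450−45.0450)/(287.3098−177.3240) = 0.0000. V = [p*·45.0450 + (1−p*)·45.0450]/1.11 = 40.5811. B = V − Δ·S = 40.5811.
(1,0): S=108.2300. Δ = (V_up−V_dn)/(S_up−S_dn) = (35.6965−17.3074)/(138.5344−85.5017) = 0.3468. V = [p*·35.6965 + (1−p*)·17.3074]/1.11 = 26.4114. B = V − Δ·S = -11.1174.
(1,1): S=175.3600. Δ = (V_up−V_dn)/(S_up−S_dn) = (40.5811−35.6965)/(224.4608−138.5344) = 0.0568. V = [p*·40.5811 + (1−p*)·35.6965]/1.11 = 35.0328. B = V − Δ·S = 25.0643.
(0,0): S=137.0000. Δ = (V_up−V_dn)/(S_up−S_dn) = (35.0328−26.4114)/(175.3600−108.2300) = 0.1284. V = [p*·35.0328 + (1−p*)·26.4114]/1.11 = 28.8664. B = V − Δ·S = 11.2716.
The time-0 hedge costs 28.8664, which is the no-arbitrage price.

(0,0): Delta=0.1284 Bond=11.2716
(1,0): Delta=0.3468 Bond=-11.1174
(1,1): Delta=0.0568 Bond=25.0643
(2,0): Delta=0.7022 Bond=-42.7276
(2,1): Delta=0.2302 Bond=3.8029
(2,2): Delta=0.0000 Bond=40.5811
(3,0): Delta=0.0000 Bond=0.0000
(3,1): Delta=0.9324 Bond=-72.6236
(3,2): Delta=0.0000 Bond=45.0450
(3,3): Delta=0.0000 Bond=45.0450
V0=28.8664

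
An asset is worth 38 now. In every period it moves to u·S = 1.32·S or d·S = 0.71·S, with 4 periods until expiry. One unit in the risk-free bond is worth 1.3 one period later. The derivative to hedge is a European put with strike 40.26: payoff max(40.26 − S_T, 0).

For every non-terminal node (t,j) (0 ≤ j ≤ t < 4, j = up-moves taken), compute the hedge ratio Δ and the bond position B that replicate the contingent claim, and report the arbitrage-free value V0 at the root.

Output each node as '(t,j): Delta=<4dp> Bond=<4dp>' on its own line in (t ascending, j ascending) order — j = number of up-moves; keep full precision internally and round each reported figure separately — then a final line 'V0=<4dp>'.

The replicating-portfolio and risk-neutral prices coincide; use p* = (1.3−0.71)/(1.32−0.71) = 0.9672 for the latter.
Payoff layer (t=4): V(4,0)=30.6036, V(4,1)=22.3072, V(4,2)=6.8829, V(4,3)=0.0000, V(4,4)=0.0000
Node (3,0) S=13.6006: V=(p*·22.3072+(1−p*)·30.6036)/1.3=17.3686; Δ=(22.3072−30.6036)/(17.9528−9.6564)=-1.0000; B=V−Δ·S=30.9692
Node (3,1) S=25.2857: V=(p*·6.8829+(1−p*)·22.3072)/1.3=5.6836; Δ=(6.8829−22.3072)/(33.3771−17.9528)=-1.0000; B=V−Δ·S=30.9692
Node (3,2) S=47.0100: V=(p*·0.0000+(1−p*)·6.8829)/1.3=0.1736; Δ=(0.0000−6.8829)/(62.0531−33.3771)=-0.2400; B=V−Δ·S=11.4571
Node (3,3) S=87.3988: V=(p*·0.0000+(1−p*)·0.0000)/1.3=0.0000; Δ=(0.0000−0.0000)/(115.3664−62.0531)=0.0000; B=V−Δ·S=0.0000
Node (2,0) S=19.1558: V=(p*·5.6836+(1−p*)·17.3686)/1.3=4.6667; Δ=(5.6836−17.3686)/(25.2857−13.6006)=-1.0000; B=V−Δ·S=23.8225
Node (2,1) S=35.6136: V=(p*·0.1736+(1−p*)·5.6836)/1.3=0.2725; Δ=(0.1736−5.6836)/(47.0100−25.2857)=-0.2536; B=V−Δ·S=9.3053
Node (2,2) S=66.2112: V=(p*·0.0000+(1−p*)·0.1736)/1.3=0.0044; Δ=(0.0000−0.1736)/(87.3988−47.0100)=-0.0043; B=V−Δ·S=0.2890
Node (1,0) S=26.9800: V=(p*·0.2725+(1−p*)·4.6667)/1.3=0.3204; Δ=(0.2725−4.6667)/(35.6136−19.1558)=-0.2670; B=V−Δ·S=7.5240
Node (1,1) S=50.1600: V=(p*·0.0044+(1−p*)·0.2725)/1.3=0.0101; Δ=(0.0044−0.2725)/(66.2112−35.6136)=-0.0088; B=V−Δ·S=0.4497
Node (0,0) S=38.0000: V=(p*·0.0101+(1−p*)·0.3204)/1.3=0.0156; Δ=(0.0101−0.3204)/(50.1600−26.9800)=-0.0134; B=V−Δ·S=0.5243
Each (Δ,B) replicates both successor values, so the strategy is self-financing and V0 is arbitrage-free.

(0,0): Delta=-0.0134 Bond=0.5243
(1,0): Delta=-0.2670 Bond=7.5240
(1,1): Delta=-0.0088 Bond=0.4497
(2,0): Delta=-1.0000 Bond=23.8225
(2,1): Delta=-0.2536 Bond=9.3053
(2,2): Delta=-0.0043 Bond=0.2890
(3,0): Delta=-1.0000 Bond=30.9692
(3,1): Delta=-1.0000 Bond=30.9692
(3,2): Delta=-0.2400 Bond=11.4571
(3,3): Delta=0.0000 Bond=0.0000
V0=0.0156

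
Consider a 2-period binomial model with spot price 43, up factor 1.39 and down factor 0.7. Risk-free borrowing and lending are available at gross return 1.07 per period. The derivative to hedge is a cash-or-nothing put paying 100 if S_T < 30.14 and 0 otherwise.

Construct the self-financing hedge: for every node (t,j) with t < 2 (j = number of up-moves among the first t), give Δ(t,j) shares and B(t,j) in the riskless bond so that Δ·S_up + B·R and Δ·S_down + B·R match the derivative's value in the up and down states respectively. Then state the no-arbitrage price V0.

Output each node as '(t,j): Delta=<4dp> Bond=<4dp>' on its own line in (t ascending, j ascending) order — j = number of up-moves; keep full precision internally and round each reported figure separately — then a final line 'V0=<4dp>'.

The replicating-portfolio and risk-neutral prices coincide; use p* = (1.07−0.7)/(1.39−0.7) = 0.5362 for the latter.
Terminal payoffs: V(2,0)=100.0000, V(2,1)=0.0000, V(2,2)=0.0000
(1,0): S=30.1000. Δ = (V_up−V_dn)/(S_up−S_dn) = (0.0000−100.0000)/(41.8390−21.0700) = -4.8149. V = [p*·0.0000 + (1−p*)·100.0000]/1.07 = 43.3428. B = V − Δ·S = 188.2704.
(1,1): S=59.7700. Δ = (V_up−V_dn)/(S_up−S_dn) = (0.0000−0.0000)/(83.0803−41.8390) = 0.0000. V = [p*·0.0000 + (1−p*)·0.0000]/1.07 = 0.0000. B = V − Δ·S = 0.0000.
(0,0): S=43.0000. Δ = (V_up−V_dn)/(S_up−S_dn) = (0.0000−43.3428)/(59.7700−30.1000) = -1.4608. V = [p*·0.0000 + (1−p*)·43.3428]/1.07 = 18.7860. B = V − Δ·S = 81.6017.
Check: Δ(0,0)·S0 + B(0,0) = 18.7860 = V0.

(0,0): Delta=-1.4608 Bond=81.6017
(1,0): Delta=-4.8149 Bond=188.2704
(1,1): Delta=0.0000 Bond=0.0000
V0=18.7860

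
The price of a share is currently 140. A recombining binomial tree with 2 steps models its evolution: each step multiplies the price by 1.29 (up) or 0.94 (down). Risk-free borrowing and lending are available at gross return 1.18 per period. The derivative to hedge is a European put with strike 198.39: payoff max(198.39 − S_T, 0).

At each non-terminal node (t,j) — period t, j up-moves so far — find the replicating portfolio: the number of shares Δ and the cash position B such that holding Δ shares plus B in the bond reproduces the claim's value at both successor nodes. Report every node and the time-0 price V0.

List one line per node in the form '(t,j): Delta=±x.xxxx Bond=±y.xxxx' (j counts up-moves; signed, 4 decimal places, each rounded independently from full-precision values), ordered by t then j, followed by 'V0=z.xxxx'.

(0,0): Delta=-0.5899 Bond=96.7387
(1,0): Delta=-1.0000 Bond=168.1271
(1,1): Delta=-0.4529 Bond=89.4129
V0=14.1594

Since d<R<u, set p* = (R−d)/(u−d) = 0.6857; price each node as the discounted p*-expectation of its children.
Terminal payoffs: V(2,0)=74.6860, V(2,1)=28.6260, V(2,2)=0.0000
Node (1,0) S=131.6000: V=(p*·28.6260+(1−p*)·74.6860)/1.18=36.5271; Δ=(28.6260−74.6860)/(169.7640−123.7040)=-1.0000; B=V−Δ·S=168.1271
Node (1,1) S=180.6000: V=(p*·0.0000+(1−p*)·28.6260)/1.18=7.6244; Δ=(0.0000−28.6260)/(232.9740−169.7640)=-0.4529; B=V−Δ·S=89.4129
Node (0,0) S=140.0000: V=(p*·7.6244+(1−p*)·36.5271)/1.18=14.1594; Δ=(7.6244−36.5271)/(180.6000−131.6000)=-0.5899; B=V−Δ·S=96.7387
Root portfolio cost Δ·140+B reproduces V0=14.1594.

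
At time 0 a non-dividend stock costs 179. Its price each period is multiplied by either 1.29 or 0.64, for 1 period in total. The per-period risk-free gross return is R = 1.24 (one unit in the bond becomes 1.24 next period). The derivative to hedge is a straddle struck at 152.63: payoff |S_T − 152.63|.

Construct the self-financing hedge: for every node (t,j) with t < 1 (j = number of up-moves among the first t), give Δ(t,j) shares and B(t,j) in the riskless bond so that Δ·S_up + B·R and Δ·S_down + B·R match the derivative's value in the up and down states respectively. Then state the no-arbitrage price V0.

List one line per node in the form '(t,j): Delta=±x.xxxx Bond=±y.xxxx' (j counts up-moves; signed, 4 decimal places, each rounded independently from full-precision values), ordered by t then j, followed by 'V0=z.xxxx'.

(0,0): Delta=0.3456 Bond=-1.2269
V0=60.6346

The replicating-portfolio and risk-neutral prices coincide; use p* = (1.24−0.64)/(1.29−0.64) = 0.9231 for the latter.
At expiry t=1: V(1,0)=38.0700, V(1,1)=78.2800
(0,0): S=179.0000. Δ = (V_up−V_dn)/(S_up−S_dn) = (78.2800−38.0700)/(230.9100−114.5600) = 0.3456. V = [p*·78.2800 + (1−p*)·38.0700]/1.24 = 60.6346. B = V − Δ·S = -1.2269.
Check: Δ(0,0)·S0 + B(0,0) = 60.6346 = V0.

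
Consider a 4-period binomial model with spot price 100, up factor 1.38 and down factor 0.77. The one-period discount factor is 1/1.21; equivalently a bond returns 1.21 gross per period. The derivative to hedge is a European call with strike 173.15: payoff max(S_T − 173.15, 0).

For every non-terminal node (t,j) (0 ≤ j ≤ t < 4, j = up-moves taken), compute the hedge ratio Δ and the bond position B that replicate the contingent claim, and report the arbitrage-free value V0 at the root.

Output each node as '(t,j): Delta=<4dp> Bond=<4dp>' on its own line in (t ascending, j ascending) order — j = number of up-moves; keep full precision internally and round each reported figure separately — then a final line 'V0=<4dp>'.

The replicating-portfolio and risk-neutral prices coincide; use p* = (1.21−0.77)/(1.38−0.77) = 0.7213 for the latter.
Terminal payoffs: V(4,0)=0.0000, V(4,1)=0.0000, V(4,2)=0.0000, V(4,3)=29.2115, V(4,4)=189.5239
  t=3,j=0: stock 45.6533 → up 63.0016 (V=0.0000), down 35.1530 (V=0.0000). Price 0.0000; hedge Δ=0.0000, bond B=0.0000.
  t=3,j=1: stock 81.8202 → up 112.9119 (V=0.0000), down 63.0016 (V=0.0000). Price 0.0000; hedge Δ=0.0000, bond B=0.0000.
  t=3,j=2: stock 146.6388 → up 202.3615 (V=29.2115), down 112.9119 (V=0.0000). Price 17.4137; hedge Δ=0.3266, bond B=-30.4740.
  t=3,j=3: stock 262.8072 → up 362.6739 (V=189.5239), down 202.3615 (V=29.2115). Price 119.7080; hedge Δ=1.0000, bond B=-143.0992.
  t=2,j=0: stock 59.2900 → up 81.8202 (V=0.0000), down 45.6533 (V=0.0000). Price 0.0000; hedge Δ=0.0000, bond B=0.0000.
  t=2,j=1: stock 106.2600 → up 146.6388 (V=17.4137), down 81.8202 (V=0.0000). Price 10.3808; hedge Δ=0.2687, bond B=-18.1663.
  t=2,j=2: stock 190.4400 → up 262.8072 (V=119.7080), down 146.6388 (V=17.4137). Price 75.3717; hedge Δ=0.8806, bond B=-92.3238.
  t=1,j=0: stock 77.0000 → up 106.2600 (V=10.3808), down 59.2900 (V=0.0000). Price 6.1882; hedge Δ=0.2210, bond B=-10.8294.
  t=1,j=1: stock 138.0000 → up 190.4400 (V=75.3717), down 106.2600 (V=10.3808). Price 47.3219; hedge Δ=0.7720, bond B=-59.2207.
  t=0,j=0: stock 100.0000 → up 138.0000 (V=47.3219), down 77.0000 (V=6.1882). Price 29.6351; hedge Δ=0.6743, bond B=-37.7972.
Each (Δ,B) replicates both successor values, so the strategy is self-financing and V0 is arbitrage-free.

(0,0): Delta=0.6743 Bond=-37.7972
(1,0): Delta=0.2210 Bond=-10.8294
(1,1): Delta=0.7720 Bond=-59.2207
(2,0): Delta=0.0000 Bond=0.0000
(2,1): Delta=0.2687 Bond=-18.1663
(2,2): Delta=0.8806 Bond=-92.3238
(3,0): Delta=0.0000 Bond=0.0000
(3,1): Delta=0.0000 Bond=0.0000
(3,2): Delta=0.3266 Bond=-30.4740
(3,3): Delta=1.0000 Bond=-143.0992
V0=29.6351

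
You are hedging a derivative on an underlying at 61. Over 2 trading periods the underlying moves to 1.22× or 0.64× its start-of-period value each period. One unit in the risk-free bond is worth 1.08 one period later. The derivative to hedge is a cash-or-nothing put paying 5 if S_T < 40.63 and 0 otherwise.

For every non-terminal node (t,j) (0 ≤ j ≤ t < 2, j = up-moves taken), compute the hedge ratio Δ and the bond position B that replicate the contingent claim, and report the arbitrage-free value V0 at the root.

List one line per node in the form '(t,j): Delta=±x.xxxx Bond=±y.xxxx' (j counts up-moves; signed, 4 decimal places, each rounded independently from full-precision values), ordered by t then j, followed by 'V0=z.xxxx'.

(0,0): Delta=-0.0316 Bond=2.1765
(1,0): Delta=-0.2208 Bond=9.7382
(1,1): Delta=0.0000 Bond=0.0000
V0=0.2498

The replicating-portfolio and risk-neutral prices coincide; use p* = (1.08−0.64)/(1.22−0.64) = 0.7586 for the latter.
Terminal values V(2,·): V(2,0)=5.0000, V(2,1)=0.0000, V(2,2)=0.0000
Node (1,0) S=39.0400: V=(p*·0.0000+(1−p*)·5.0000)/1.08=1.1175; Δ=(0.0000−5.0000)/(47.6288−24.9856)=-0.2208; B=V−Δ·S=9.7382
Node (1,1) S=74.4200: V=(p*·0.0000+(1−p*)·0.0000)/1.08=0.0000; Δ=(0.0000−0.0000)/(90.7924−47.6288)=0.0000; B=V−Δ·S=0.0000
Node (0,0) S=61.0000: V=(p*·0.0000+(1−p*)·1.1175)/1.08=0.2498; Δ=(0.0000−1.1175)/(74.4200−39.0400)=-0.0316; B=V−Δ·S=2.1765
Each (Δ,B) replicates both successor values, so the strategy is self-financing and V0 is arbitrage-free.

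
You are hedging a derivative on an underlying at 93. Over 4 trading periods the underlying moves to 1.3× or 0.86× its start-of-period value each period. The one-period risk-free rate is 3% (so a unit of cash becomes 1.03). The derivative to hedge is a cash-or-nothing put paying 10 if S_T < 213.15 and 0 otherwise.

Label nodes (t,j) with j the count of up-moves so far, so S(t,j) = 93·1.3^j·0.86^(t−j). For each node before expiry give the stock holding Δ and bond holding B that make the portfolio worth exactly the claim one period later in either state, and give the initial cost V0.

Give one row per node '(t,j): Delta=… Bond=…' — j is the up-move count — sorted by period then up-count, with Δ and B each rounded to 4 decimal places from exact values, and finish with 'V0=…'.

Since d<R<u, set p* = (R−d)/(u−d) = 0.3864; price each node as the discounted p*-expectation of its children.
Terminal payoffs: V(4,0)=10.0000, V(4,1)=10.0000, V(4,2)=10.0000, V(4,3)=10.0000, V(4,4)=0.0000
  t=3,j=0: stock 59.1532 → up 76.8992 (V=10.0000), down 50.8718 (V=10.0000). Price 9.7087; hedge Δ=0.0000, bond B=9.7087.
  t=3,j=1: stock 89.4176 → up 116.2429 (V=10.0000), down 76.8992 (V=10.0000). Price 9.7087; hedge Δ=0.0000, bond B=9.7087.
  t=3,j=2: stock 135.1662 → up 175.7161 (V=10.0000), down 116.2429 (V=10.0000). Price 9.7087; hedge Δ=0.0000, bond B=9.7087.
  t=3,j=3: stock 204.3210 → up 265.6173 (V=0.0000), down 175.7161 (V=10.0000). Price 5.9576; hedge Δ=-0.1112, bond B=28.6849.
  t=2,j=0: stock 68.7828 → up 89.4176 (V=9.7087), down 59.1532 (V=9.7087). Price 9.4260; hedge Δ=0.0000, bond B=9.4260.
  t=2,j=1: stock 103.9740 → up 135.1662 (V=9.7087), down 89.4176 (V=9.7087). Price 9.4260; hedge Δ=0.0000, bond B=9.4260.
  t=2,j=2: stock 157.1700 → up 204.3210 (V=5.9576), down 135.1662 (V=9.7087). Price 8.0189; hedge Δ=-0.0542, bond B=16.5441.
  t=1,j=0: stock 79.9800 → up 103.9740 (V=9.4260), down 68.7828 (V=9.4260). Price 9.1514; hedge Δ=0.0000, bond B=9.1514.
  t=1,j=1: stock 120.9000 → up 157.1700 (V=8.0189), down 103.9740 (V=9.4260). Price 8.6236; hedge Δ=-0.0265, bond B=11.8215.
  t=0,j=0: stock 93.0000 → up 120.9000 (V=8.6236), down 79.9800 (V=9.1514). Price 8.6869; hedge Δ=-0.0129, bond B=9.8865.
Each (Δ,B) replicates both successor values, so the strategy is self-financing and V0 is arbitrage-free.

(0,0): Delta=-0.0129 Bond=9.8865
(1,0): Delta=0.0000 Bond=9.1514
(1,1): Delta=-0.0265 Bond=11.8215
(2,0): Delta=0.0000 Bond=9.4260
(2,1): Delta=0.0000 Bond=9.4260
(2,2): Delta=-0.0542 Bond=16.5441
(3,0): Delta=0.0000 Bond=9.7087
(3,1): Delta=0.0000 Bond=9.7087
(3,2): Delta=0.0000 Bond=9.7087
(3,3): Delta=-0.1112 Bond=28.6849
V0=8.6869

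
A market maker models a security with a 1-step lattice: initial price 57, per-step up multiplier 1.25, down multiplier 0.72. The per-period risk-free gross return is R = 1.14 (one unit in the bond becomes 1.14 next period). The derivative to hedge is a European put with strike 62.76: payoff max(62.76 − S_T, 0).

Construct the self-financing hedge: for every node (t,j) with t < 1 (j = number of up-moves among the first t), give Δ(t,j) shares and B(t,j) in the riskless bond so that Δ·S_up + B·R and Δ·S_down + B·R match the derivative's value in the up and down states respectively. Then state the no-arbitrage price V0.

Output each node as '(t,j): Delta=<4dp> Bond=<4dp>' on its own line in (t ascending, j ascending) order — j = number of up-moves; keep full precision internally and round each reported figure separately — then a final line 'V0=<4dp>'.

(0,0): Delta=-0.7190 Bond=44.9355
V0=3.9543

The replicating-portfolio and risk-neutral prices coincide; use p* = (1.14−0.72)/(1.25−0.72) = 0.7925 for the latter.
Payoff layer (t=1): V(1,0)=21.7200, V(1,1)=0.0000
  t=0,j=0: stock 57.0000 → up 71.2500 (V=0.0000), down 41.0400 (V=21.7200). Price 3.9543; hedge Δ=-0.7190, bond B=44.9355.
Check: Δ(0,0)·S0 + B(0,0) = 3.9543 = V0.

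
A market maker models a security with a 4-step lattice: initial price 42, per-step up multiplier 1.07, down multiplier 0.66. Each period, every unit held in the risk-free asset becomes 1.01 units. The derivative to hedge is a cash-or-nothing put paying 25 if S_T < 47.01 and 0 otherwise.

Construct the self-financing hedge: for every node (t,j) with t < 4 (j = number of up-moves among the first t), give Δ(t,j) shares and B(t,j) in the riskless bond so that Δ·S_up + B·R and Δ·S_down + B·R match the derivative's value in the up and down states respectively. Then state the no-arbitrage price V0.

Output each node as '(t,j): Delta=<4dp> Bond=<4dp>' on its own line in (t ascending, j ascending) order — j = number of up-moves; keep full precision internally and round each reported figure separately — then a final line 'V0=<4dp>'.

The replicating-portfolio and risk-neutral prices coincide; use p* = (1.01−0.66)/(1.07−0.66) = 0.8537 for the latter.
Terminal payoffs: V(4,0)=25.0000, V(4,1)=25.0000, V(4,2)=25.0000, V(4,3)=25.0000, V(4,4)=0.0000
(3,0): S=12.0748. Δ = (V_up−V_dn)/(S_up−S_dn) = (25.0000−25.0000)/(12.9201−7.9694) = 0.0000. V = [p*·25.0000 + (1−p*)·25.0000]/1.01 = 24.7525. B = V − Δ·S = 24.7525.
(3,1): S=19.5759. Δ = (V_up−V_dn)/(S_up−S_dn) = (25.0000−25.0000)/(20.9462−12.9201) = 0.0000. V = [p*·25.0000 + (1−p*)·25.0000]/1.01 = 24.7525. B = V − Δ·S = 24.7525.
(3,2): S=31.7366. Δ = (V_up−V_dn)/(S_up−S_dn) = (25.0000−25.0000)/(33.9582−20.9462) = 0.0000. V = [p*·25.0000 + (1−p*)·25.0000]/1.01 = 24.7525. B = V − Δ·S = 24.7525.
(3,3): S=51.4518. Δ = (V_up−V_dn)/(S_up−S_dn) = (0.0000−25.0000)/(55.0534−33.9582) = -1.1851. V = [p*·0.0000 + (1−p*)·25.0000]/1.01 = 3.6223. B = V − Δ·S = 64.5979.
(2,0): S=18.2952. Δ = (V_up−V_dn)/(S_up−S_dn) = (24.7525−24.7525)/(19.5759−12.0748) = 0.0000. V = [p*·24.7525 + (1−p*)·24.7525]/1.01 = 24.5074. B = V − Δ·S = 24.5074.
(2,1): S=29.6604. Δ = (V_up−V_dn)/(S_up−S_dn) = (24.7525−24.7525)/(31.7366−19.5759) = 0.0000. V = [p*·24.7525 + (1−p*)·24.7525]/1.01 = 24.5074. B = V − Δ·S = 24.5074.
(2,2): S=48.0858. Δ = (V_up−V_dn)/(S_up−S_dn) = (3.6223−24.7525)/(51.4518−31.7366) = -1.0718. V = [p*·3.6223 + (1−p*)·24.7525]/1.01 = 6.6481. B = V − Δ·S = 58.1850.
(1,0): S=27.7200. Δ = (V_up−V_dn)/(S_up−S_dn) = (24.5074−24.5074)/(29.6604−18.2952) = 0.0000. V = [p*·24.5074 + (1−p*)·24.5074]/1.01 = 24.2648. B = V − Δ·S = 24.2648.
(1,1): S=44.9400. Δ = (V_up−V_dn)/(S_up−S_dn) = (6.6481−24.5074)/(48.0858−29.6604) = -0.9693. V = [p*·6.6481 + (1−p*)·24.5074]/1.01 = 9.1699. B = V − Δ·S = 52.7293.
(0,0): S=42.0000. Δ = (V_up−V_dn)/(S_up−S_dn) = (9.1699−24.2648)/(44.9400−27.7200) = -0.8766. V = [p*·9.1699 + (1−p*)·24.2648]/1.01 = 11.2663. B = V − Δ·S = 48.0829.
Check: Δ(0,0)·S0 + B(0,0) = 11.2663 = V0.

(0,0): Delta=-0.8766 Bond=48.0829
(1,0): Delta=0.0000 Bond=24.2648
(1,1): Delta=-0.9693 Bond=52.7293
(2,0): Delta=0.0000 Bond=24.5074
(2,1): Delta=0.0000 Bond=24.5074
(2,2): Delta=-1.0718 Bond=58.1850
(3,0): Delta=0.0000 Bond=24.7525
(3,1): Delta=0.0000 Bond=24.7525
(3,2): Delta=0.0000 Bond=24.7525
(3,3): Delta=-1.1851 Bond=64.5979
V0=11.2663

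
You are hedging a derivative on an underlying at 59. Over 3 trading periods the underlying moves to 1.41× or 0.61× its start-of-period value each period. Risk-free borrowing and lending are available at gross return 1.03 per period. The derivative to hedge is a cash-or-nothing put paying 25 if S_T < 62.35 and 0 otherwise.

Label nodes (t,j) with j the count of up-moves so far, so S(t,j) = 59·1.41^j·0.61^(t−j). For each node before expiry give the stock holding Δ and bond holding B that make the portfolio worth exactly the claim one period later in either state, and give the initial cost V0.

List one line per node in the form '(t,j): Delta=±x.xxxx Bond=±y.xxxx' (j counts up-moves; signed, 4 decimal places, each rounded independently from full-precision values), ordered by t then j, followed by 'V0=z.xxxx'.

Risk-neutral probability p* = (R−d)/(u−d) = (1.03−0.61)/(1.41−0.61) = 0.5250.
Terminal payoffs: V(3,0)=25.0000, V(3,1)=25.0000, V(3,2)=0.0000, V(3,3)=0.0000
  t=2,j=0: stock 21.9539 → up 30.9550 (V=25.0000), down 13.3919 (V=25.0000). Price 24.2718; hedge Δ=0.0000, bond B=24.2718.
  t=2,j=1: stock 50.7459 → up 71.5517 (V=0.0000), down 30.9550 (V=25.0000). Price 11.5291; hedge Δ=-0.6158, bond B=42.7791.
  t=2,j=2: stock 117.2979 → up 165.3900 (V=0.0000), down 71.5517 (V=0.0000). Price 0.0000; hedge Δ=0.0000, bond B=0.0000.
  t=1,j=0: stock 35.9900 → up 50.7459 (V=11.5291), down 21.9539 (V=24.2718). Price 17.0698; hedge Δ=-0.4426, bond B=32.9982.
  t=1,j=1: stock 83.1900 → up 117.2979 (V=0.0000), down 50.7459 (V=11.5291). Price 5.3168; hedge Δ=-0.1732, bond B=19.7282.
  t=0,j=0: stock 59.0000 → up 83.1900 (V=5.3168), down 35.9900 (V=17.0698). Price 10.5820; hedge Δ=-0.2490, bond B=25.2733.
Root portfolio cost Δ·59+B reproduces V0=10.5820.

(0,0): Delta=-0.2490 Bond=25.2733
(1,0): Delta=-0.4426 Bond=32.9982
(1,1): Delta=-0.1732 Bond=19.7282
(2,0): Delta=0.0000 Bond=24.2718
(2,1): Delta=-0.6158 Bond=42.7791
(2,2): Delta=0.0000 Bond=0.0000
V0=10.5820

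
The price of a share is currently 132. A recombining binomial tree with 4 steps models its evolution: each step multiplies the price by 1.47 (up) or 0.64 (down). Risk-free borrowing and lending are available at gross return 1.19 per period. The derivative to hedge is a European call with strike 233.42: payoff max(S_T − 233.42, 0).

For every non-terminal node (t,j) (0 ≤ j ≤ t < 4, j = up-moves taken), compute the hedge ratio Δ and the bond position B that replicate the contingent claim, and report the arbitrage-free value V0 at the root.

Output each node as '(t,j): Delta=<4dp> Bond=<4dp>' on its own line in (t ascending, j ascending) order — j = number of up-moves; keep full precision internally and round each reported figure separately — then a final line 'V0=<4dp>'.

(0,0): Delta=0.6326 Bond=-39.8383
(1,0): Delta=0.1545 Bond=-7.0188
(1,1): Delta=0.7385 Bond=-67.9692
(2,0): Delta=0.0000 Bond=0.0000
(2,1): Delta=0.1887 Bond=-12.6045
(2,2): Delta=0.8604 Bond=-115.6435
(3,0): Delta=0.0000 Bond=0.0000
(3,1): Delta=0.0000 Bond=0.0000
(3,2): Delta=0.2305 Bond=-22.6353
(3,3): Delta=1.0000 Bond=-196.1513
V0=43.6607

No-arbitrage ⇒ martingale measure with p* = (R−d)/(u−d) = 0.6627.
Terminal values V(4,·): V(4,0)=0.0000, V(4,1)=0.0000, V(4,2)=0.0000, V(4,3)=34.9327, V(4,4)=382.9525
(3,0): S=34.6030. Δ = (V_up−V_dn)/(S_up−S_dn) = (0.0000−0.0000)/(50.8664−22.1459) = 0.0000. V = [p*·0.0000 + (1−p*)·0.0000]/1.19 = 0.0000. B = V − Δ·S = 0.0000.
(3,1): S=79.4788. Δ = (V_up−V_dn)/(S_up−S_dn) = (0.0000−0.0000)/(116.8338−50.8664) = 0.0000. V = [p*·0.0000 + (1−p*)·0.0000]/1.19 = 0.0000. B = V − Δ·S = 0.0000.
(3,2): S=182.5528. Δ = (V_up−V_dn)/(S_up−S_dn) = (34.9327−0.0000)/(268.3527−116.8338) = 0.2305. V = [p*·34.9327 + (1−p*)·0.0000]/1.19 = 19.4522. B = V − Δ·S = -22.6353.
(3,3): S=419.3010. Δ = (V_up−V_dn)/(S_up−S_dn) = (382.9525−34.9327)/(616.3725−268.3527) = 1.0000. V = [p*·382.9525 + (1−p*)·34.9327]/1.19 = 223.1498. B = V − Δ·S = -196.1513.
(2,0): S=54.0672. Δ = (V_up−V_dn)/(S_up−S_dn) = (0.0000−0.0000)/(79.4788−34.6030) = 0.0000. V = [p*·0.0000 + (1−p*)·0.0000]/1.19 = 0.0000. B = V − Δ·S = 0.0000.
(2,1): S=124.1856. Δ = (V_up−V_dn)/(S_up−S_dn) = (19.4522−0.0000)/(182.5528−79.4788) = 0.1887. V = [p*·19.4522 + (1−p*)·0.0000]/1.19 = 10.8320. B = V − Δ·S = -12.6045.
(2,2): S=285.2388. Δ = (V_up−V_dn)/(S_up−S_dn) = (223.1498−19.4522)/(419.3010−182.5528) = 0.8604. V = [p*·223.1498 + (1−p*)·19.4522]/1.19 = 129.7752. B = V − Δ·S = -115.6435.
(1,0): S=84.4800. Δ = (V_up−V_dn)/(S_up−S_dn) = (10.8320−0.0000)/(124.1856−54.0672) = 0.1545. V = [p*·10.8320 + (1−p*)·0.0000]/1.19 = 6.0318. B = V − Δ·S = -7.0188.
(1,1): S=194.0400. Δ = (V_up−V_dn)/(S_up−S_dn) = (129.7752−10.8320)/(285.2388−124.1856) = 0.7385. V = [p*·129.7752 + (1−p*)·10.8320]/1.19 = 75.3360. B = V − Δ·S = -67.9692.
(0,0): S=132.0000. Δ = (V_up−V_dn)/(S_up−S_dn) = (75.3360−6.0318)/(194.0400−84.4800) = 0.6326. V = [p*·75.3360 + (1−p*)·6.0318]/1.19 = 43.6607. B = V − Δ·S = -39.8383.
Self-financing check: at every node Δ·S+B equals the discounted successor values.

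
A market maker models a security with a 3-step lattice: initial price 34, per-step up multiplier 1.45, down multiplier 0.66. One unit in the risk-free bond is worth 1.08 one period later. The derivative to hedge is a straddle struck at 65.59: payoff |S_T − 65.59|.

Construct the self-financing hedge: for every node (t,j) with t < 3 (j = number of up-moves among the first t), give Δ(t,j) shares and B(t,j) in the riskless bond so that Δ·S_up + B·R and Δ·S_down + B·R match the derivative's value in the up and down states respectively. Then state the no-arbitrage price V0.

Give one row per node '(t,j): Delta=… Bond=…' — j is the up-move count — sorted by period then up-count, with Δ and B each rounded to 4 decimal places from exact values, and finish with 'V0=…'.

Risk-neutral probability p* = (R−d)/(u−d) = (1.08−0.66)/(1.45−0.66) = 0.5316.
Payoff layer (t=3): V(3,0)=55.8151, V(3,1)=44.1149, V(3,2)=18.4099, V(3,3)=38.0632
(2,0): S=14.8104. Δ = (V_up−V_dn)/(S_up−S_dn) = (44.1149−55.8151)/(21.4751−9.7749) = -1.0000. V = [p*·44.1149 + (1−p*)·55.8151]/1.08 = 45.9211. B = V − Δ·S = 60.7315.
(2,1): S=32.5380. Δ = (V_up−V_dn)/(S_up−S_dn) = (18.4099−44.1149)/(47.1801−21.4751) = -1.0000. V = [p*·18.4099 + (1−p*)·44.1149]/1.08 = 28.1935. B = V − Δ·S = 60.7315.
(2,2): S=71.4850. Δ = (V_up−V_dn)/(S_up−S_dn) = (38.0632−18.4099)/(103.6532−47.1801) = 0.3480. V = [p*·38.0632 + (1−p*)·18.4099]/1.08 = 26.7208. B = V − Δ·S = 1.8432.
(1,0): S=22.4400. Δ = (V_up−V_dn)/(S_up−S_dn) = (28.1935−45.9211)/(32.5380−14.8104) = -1.0000. V = [p*·28.1935 + (1−p*)·45.9211]/1.08 = 33.7929. B = V − Δ·S = 56.2329.
(1,1): S=49.3000. Δ = (V_up−V_dn)/(S_up−S_dn) = (26.7208−28.1935)/(71.4850−32.5380) = -0.0378. V = [p*·26.7208 + (1−p*)·28.1935]/1.08 = 25.3802. B = V − Δ·S = 27.2442.
(0,0): S=34.0000. Δ = (V_up−V_dn)/(S_up−S_dn) = (25.3802−33.7929)/(49.3000−22.4400) = -0.3132. V = [p*·25.3802 + (1−p*)·33.7929]/1.08 = 27.1484. B = V − Δ·S = 37.7974.
The time-0 hedge costs 27.1484, which is the no-arbitrage price.

(0,0): Delta=-0.3132 Bond=37.7974
(1,0): Delta=-1.0000 Bond=56.2329
(1,1): Delta=-0.0378 Bond=27.2442
(2,0): Delta=-1.0000 Bond=60.7315
(2,1): Delta=-1.0000 Bond=60.7315
(2,2): Delta=0.3480 Bond=1.8432
V0=27.1484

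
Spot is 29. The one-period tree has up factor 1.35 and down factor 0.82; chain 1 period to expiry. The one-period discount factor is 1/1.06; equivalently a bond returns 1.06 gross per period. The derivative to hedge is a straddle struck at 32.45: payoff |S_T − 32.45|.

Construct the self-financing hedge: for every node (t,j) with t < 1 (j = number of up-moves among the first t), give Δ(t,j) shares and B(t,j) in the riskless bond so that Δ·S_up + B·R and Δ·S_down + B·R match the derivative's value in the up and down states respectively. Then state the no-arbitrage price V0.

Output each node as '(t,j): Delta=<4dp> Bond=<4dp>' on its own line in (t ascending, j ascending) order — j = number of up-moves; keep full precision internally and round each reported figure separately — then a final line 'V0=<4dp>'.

(0,0): Delta=-0.1282 Bond=11.0546
V0=7.3377

Under the risk-neutral measure, an up-move has probability p* = (R−d)/(u−d) = 0.4528 and values discount at R = 1.06.
Terminal payoffs: V(1,0)=8.6700, V(1,1)=6.7000
Node (0,0) S=29.0000: V=(p*·6.7000+(1−p*)·8.6700)/1.06=7.3377; Δ=(6.7000−8.6700)/(39.1500−23.7800)=-0.1282; B=V−Δ·S=11.0546
Check: Δ(0,0)·S0 + B(0,0) = 7.3377 = V0.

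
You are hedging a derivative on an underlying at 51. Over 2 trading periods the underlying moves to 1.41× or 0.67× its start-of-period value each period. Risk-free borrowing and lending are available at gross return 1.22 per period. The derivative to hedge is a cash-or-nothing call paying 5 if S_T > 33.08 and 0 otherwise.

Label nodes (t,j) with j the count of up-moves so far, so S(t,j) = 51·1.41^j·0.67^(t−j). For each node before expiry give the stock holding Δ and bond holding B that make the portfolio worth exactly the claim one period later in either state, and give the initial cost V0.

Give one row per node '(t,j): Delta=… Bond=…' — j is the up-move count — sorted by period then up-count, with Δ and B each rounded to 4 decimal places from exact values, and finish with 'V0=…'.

No-arbitrage ⇒ martingale measure with p* = (R−d)/(u−d) = 0.7432.
Terminal values V(2,·): V(2,0)=0.0000, V(2,1)=5.0000, V(2,2)=5.0000
  t=1,j=0: stock 34.1700 → up 48.1797 (V=5.0000), down 22.8939 (V=0.0000). Price 3.0461; hedge Δ=0.1977, bond B=-3.7107.
  t=1,j=1: stock 71.9100 → up 101.3931 (V=5.0000), down 48.1797 (V=5.0000). Price 4.0984; hedge Δ=0.0000, bond B=4.0984.
  t=0,j=0: stock 51.0000 → up 71.9100 (V=4.0984), down 34.1700 (V=3.0461). Price 3.1379; hedge Δ=0.0279, bond B=1.7159.
Self-financing check: at every node Δ·S+B equals the discounted successor values.

(0,0): Delta=0.0279 Bond=1.7159
(1,0): Delta=0.1977 Bond=-3.7107
(1,1): Delta=0.0000 Bond=4.0984
V0=3.1379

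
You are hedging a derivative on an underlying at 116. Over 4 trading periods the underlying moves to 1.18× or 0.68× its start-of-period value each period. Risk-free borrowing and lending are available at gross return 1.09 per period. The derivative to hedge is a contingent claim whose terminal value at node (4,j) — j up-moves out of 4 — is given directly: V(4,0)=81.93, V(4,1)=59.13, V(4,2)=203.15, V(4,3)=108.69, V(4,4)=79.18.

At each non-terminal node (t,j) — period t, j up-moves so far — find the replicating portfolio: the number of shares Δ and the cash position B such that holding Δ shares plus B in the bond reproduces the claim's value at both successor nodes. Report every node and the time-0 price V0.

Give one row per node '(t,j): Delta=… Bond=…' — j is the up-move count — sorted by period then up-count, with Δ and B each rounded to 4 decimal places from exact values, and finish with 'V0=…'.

(0,0): Delta=-0.5222 Bond=136.1771
(1,0): Delta=-0.4639 Bond=143.8367
(1,1): Delta=-0.5296 Bond=149.4419
(2,0): Delta=3.8995 Bond=-77.2626
(2,1): Delta=-1.0159 Bond=208.1576
(2,2): Delta=-0.4680 Bond=152.9553
(3,0): Delta=-1.2502 Bond=103.6128
(3,1): Delta=4.5509 Bond=-125.4470
(3,2): Delta=-1.7201 Bond=304.2345
(3,3): Delta=-0.3097 Bond=136.5354
V0=75.6025

The replicating-portfolio and risk-neutral prices coincide; use p* = (1.09−0.68)/(1.18−0.68) = 0.8200 for the latter.
Terminal payoffs: V(4,0)=81.9300, V(4,1)=59.1300, V(4,2)=203.1500, V(4,3)=108.6900, V(4,4)=79.1800
Node (3,0) S=36.4741: V=(p*·59.1300+(1−p*)·81.9300)/1.09=58.0128; Δ=(59.1300−81.9300)/(43.0395−24.8024)=-1.2502; B=V−Δ·S=103.6128
Node (3,1) S=63.2933: V=(p*·203.1500+(1−p*)·59.1300)/1.09=162.5930; Δ=(203.1500−59.1300)/(74.6861−43.0395)=4.5509; B=V−Δ·S=-125.4470
Node (3,2) S=109.8325: V=(p*·108.6900+(1−p*)·203.1500)/1.09=115.3145; Δ=(108.6900−203.1500)/(129.6024−74.6861)=-1.7201; B=V−Δ·S=304.2345
Node (3,3) S=190.5917: V=(p*·79.1800+(1−p*)·108.6900)/1.09=77.5154; Δ=(79.1800−108.6900)/(224.8982−129.6024)=-0.3097; B=V−Δ·S=136.5354
Node (2,0) S=53.6384: V=(p*·162.5930+(1−p*)·58.0128)/1.09=131.8978; Δ=(162.5930−58.0128)/(63.2933−36.4741)=3.8995; B=V−Δ·S=-77.2626
Node (2,1) S=93.0784: V=(p*·115.3145+(1−p*)·162.5930)/1.09=113.6006; Δ=(115.3145−162.5930)/(109.8325−63.2933)=-1.0159; B=V−Δ·S=208.1576
Node (2,2) S=161.5184: V=(p*·77.5154+(1−p*)·115.3145)/1.09=77.3571; Δ=(77.5154−115.3145)/(190.5917−109.8325)=-0.4680; B=V−Δ·S=152.9553
Node (1,0) S=78.8800: V=(p*·113.6006+(1−p*)·131.8978)/1.09=107.2423; Δ=(113.6006−131.8978)/(93.0784−53.6384)=-0.4639; B=V−Δ·S=143.8367
Node (1,1) S=136.8800: V=(p*·77.3571+(1−p*)·113.6006)/1.09=76.9550; Δ=(77.3571−113.6006)/(161.5184−93.0784)=-0.5296; B=V−Δ·S=149.4419
Node (0,0) S=116.0000: V=(p*·76.9550+(1−p*)·107.2423)/1.09=75.6025; Δ=(76.9550−107.2423)/(136.8800−78.8800)=-0.5222; B=V−Δ·S=136.1771
The time-0 hedge costs 75.6025, which is the no-arbitrage price.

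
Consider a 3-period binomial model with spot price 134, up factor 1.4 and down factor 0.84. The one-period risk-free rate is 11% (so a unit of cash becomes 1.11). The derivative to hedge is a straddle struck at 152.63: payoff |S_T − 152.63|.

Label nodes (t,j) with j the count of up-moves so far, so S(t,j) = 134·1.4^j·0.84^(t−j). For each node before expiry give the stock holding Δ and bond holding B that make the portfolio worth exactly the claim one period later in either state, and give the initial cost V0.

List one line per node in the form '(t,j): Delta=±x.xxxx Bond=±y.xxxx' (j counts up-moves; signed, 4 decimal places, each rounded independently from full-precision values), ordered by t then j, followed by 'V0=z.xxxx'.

No-arbitrage ⇒ martingale measure with p* = (R−d)/(u−d) = 0.4821.
Terminal payoffs: V(3,0)=73.2077, V(3,1)=20.2594, V(3,2)=67.9876, V(3,3)=215.0660
Node (2,0) S=94.5504: V=(p*·20.2594+(1−p*)·73.2077)/1.11=42.9541; Δ=(20.2594−73.2077)/(132.3706−79.4223)=-1.0000; B=V−Δ·S=137.5045
Node (2,1) S=157.5840: V=(p*·67.9876+(1−p*)·20.2594)/1.11=38.9831; Δ=(67.9876−20.2594)/(220.6176−132.3706)=0.5408; B=V−Δ·S=-46.2458
Node (2,2) S=262.6400: V=(p*·215.0660+(1−p*)·67.9876)/1.11=125.1355; Δ=(215.0660−67.9876)/(367.6960−220.6176)=1.0000; B=V−Δ·S=-137.5045
Node (1,0) S=112.5600: V=(p*·38.9831+(1−p*)·42.9541)/1.11=36.9725; Δ=(38.9831−42.9541)/(157.5840−94.5504)=-0.0630; B=V−Δ·S=44.0636
Node (1,1) S=187.6000: V=(p*·125.1355+(1−p*)·38.9831)/1.11=72.5413; Δ=(125.1355−38.9831)/(262.6400−157.5840)=0.8201; B=V−Δ·S=-81.3023
Node (0,0) S=134.0000: V=(p*·72.5413+(1−p*)·36.9725)/1.11=48.7583; Δ=(72.5413−36.9725)/(187.6000−112.5600)=0.4740; B=V−Δ·S=-14.7573
The time-0 hedge costs 48.7583, which is the no-arbitrage price.

(0,0): Delta=0.4740 Bond=-14.7573
(1,0): Delta=-0.0630 Bond=44.0636
(1,1): Delta=0.8201 Bond=-81.3023
(2,0): Delta=-1.0000 Bond=137.5045
(2,1): Delta=0.5408 Bond=-46.2458
(2,2): Delta=1.0000 Bond=-137.5045
V0=48.7583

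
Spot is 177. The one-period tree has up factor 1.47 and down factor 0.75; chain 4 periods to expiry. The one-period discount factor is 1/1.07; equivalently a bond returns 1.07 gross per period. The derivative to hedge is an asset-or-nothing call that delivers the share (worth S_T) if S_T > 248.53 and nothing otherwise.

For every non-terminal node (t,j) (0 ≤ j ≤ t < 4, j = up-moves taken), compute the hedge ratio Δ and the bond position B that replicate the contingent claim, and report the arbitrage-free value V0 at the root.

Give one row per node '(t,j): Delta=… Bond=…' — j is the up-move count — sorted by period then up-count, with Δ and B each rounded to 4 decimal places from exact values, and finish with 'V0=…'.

Since d<R<u, set p* = (R−d)/(u−d) = 0.4444; price each node as the discounted p*-expectation of its children.
Terminal payoffs: V(4,0)=0.0000, V(4,1)=0.0000, V(4,2)=0.0000, V(4,3)=421.6834, V(4,4)=826.4995
  t=3,j=0: stock 74.6719 → up 109.7677 (V=0.0000), down 56.0039 (V=0.0000). Price 0.0000; hedge Δ=0.0000, bond B=0.0000.
  t=3,j=1: stock 146.3569 → up 215.1446 (V=0.0000), down 109.7677 (V=0.0000). Price 0.0000; hedge Δ=0.0000, bond B=0.0000.
  t=3,j=2: stock 286.8595 → up 421.6834 (V=421.6834), down 215.1446 (V=0.0000). Price 175.1541; hedge Δ=2.0417, bond B=-410.5174.
  t=3,j=3: stock 562.2446 → up 826.4995 (V=826.4995), down 421.6834 (V=421.6834). Price 562.2446; hedge Δ=1.0000, bond B=0.0000.
  t=2,j=0: stock 99.5625 → up 146.3569 (V=0.0000), down 74.6719 (V=0.0000). Price 0.0000; hedge Δ=0.0000, bond B=0.0000.
  t=2,j=1: stock 195.1425 → up 286.8595 (V=175.1541), down 146.3569 (V=0.0000). Price 72.7535; hedge Δ=1.2466, bond B=-170.5160.
  t=2,j=2: stock 382.4793 → up 562.2446 (V=562.2446), down 286.8595 (V=175.1541). Price 324.4806; hedge Δ=1.4056, bond B=-213.1450.
  t=1,j=0: stock 132.7500 → up 195.1425 (V=72.7535), down 99.5625 (V=0.0000). Price 30.2195; hedge Δ=0.7612, bond B=-70.8270.
  t=1,j=1: stock 260.1900 → up 382.4793 (V=324.4806), down 195.1425 (V=72.7535). Price 172.5535; hedge Δ=1.3437, bond B=-177.0675.
  t=0,j=0: stock 177.0000 → up 260.1900 (V=172.5535), down 132.7500 (V=30.2195). Price 87.3636; hedge Δ=1.1169, bond B=-110.3225.
Each (Δ,B) replicates both successor values, so the strategy is self-financing and V0 is arbitrage-free.

(0,0): Delta=1.1169 Bond=-110.3225
(1,0): Delta=0.7612 Bond=-70.8270
(1,1): Delta=1.3437 Bond=-177.0675
(2,0): Delta=0.0000 Bond=0.0000
(2,1): Delta=1.2466 Bond=-170.5160
(2,2): Delta=1.4056 Bond=-213.1450
(3,0): Delta=0.0000 Bond=0.0000
(3,1): Delta=0.0000 Bond=0.0000
(3,2): Delta=2.0417 Bond=-410.5174
(3,3): Delta=1.0000 Bond=0.0000
V0=87.3636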